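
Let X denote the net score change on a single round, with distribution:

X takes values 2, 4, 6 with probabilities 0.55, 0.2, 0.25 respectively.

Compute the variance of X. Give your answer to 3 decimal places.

2.840

E[X] = (2)(0.55) + (4)(0.2) + (6)(0.25) = 3.4
E[X²] = (2)²(0.55) + (4)²(0.2) + (6)²(0.25) = 14.4
Var(X) = E[X²] − (E[X])² = 14.4 − (3.4)² = 2.84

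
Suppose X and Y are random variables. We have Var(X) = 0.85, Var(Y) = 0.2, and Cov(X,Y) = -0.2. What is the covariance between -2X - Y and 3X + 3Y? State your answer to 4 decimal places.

-3.9000

Cov(-2X - Y, 3X + 3Y) = (-2)(3)Var(X) + (-1)(3)Var(Y) + [(-2)(3) + (-1)(3)]Cov(X,Y)
= -6·0.85 + -3·0.2 + -9·-0.2 = -3.9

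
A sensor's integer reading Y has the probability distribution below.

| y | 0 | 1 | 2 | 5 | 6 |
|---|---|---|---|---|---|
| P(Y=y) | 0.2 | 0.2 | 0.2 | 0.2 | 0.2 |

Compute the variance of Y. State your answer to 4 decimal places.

E[Y] = (0)(0.2) + (1)(0.2) + (2)(0.2) + (5)(0.2) + (6)(0.2) = 2.8
E[Y²] = (0)²(0.2) + (1)²(0.2) + (2)²(0.2) + (5)²(0.2) + (6)²(0.2) = 13.2
Var(Y) = E[Y²] − (E[Y])² = 13.2 − (2.8)² = 5.36

5.3600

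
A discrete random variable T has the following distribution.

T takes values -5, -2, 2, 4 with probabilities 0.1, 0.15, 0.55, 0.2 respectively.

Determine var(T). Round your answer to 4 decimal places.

E[T] = (-5)(0.1) + (-2)(0.15) + (2)(0.55) + (4)(0.2) = 1.1
E[T²] = (-5)²(0.1) + (-2)²(0.15) + (2)²(0.55) + (4)²(0.2) = 8.5
var(T) = E[T²] − (E[T])² = 8.5 − (1.1)² = 7.29

7.2900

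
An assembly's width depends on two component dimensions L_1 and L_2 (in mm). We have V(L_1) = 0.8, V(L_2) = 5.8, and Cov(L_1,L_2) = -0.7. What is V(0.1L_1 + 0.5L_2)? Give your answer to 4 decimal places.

1.3880

V(0.1L_1 + 0.5L_2) = (0.1)²·V(L_1) + (0.5)²·V(L_2) + 2·(0.1)·(0.5)·Cov(L_1,L_2)
= 0.01·0.8 + 0.25·5.8 + 0.1·-0.7 = 1.388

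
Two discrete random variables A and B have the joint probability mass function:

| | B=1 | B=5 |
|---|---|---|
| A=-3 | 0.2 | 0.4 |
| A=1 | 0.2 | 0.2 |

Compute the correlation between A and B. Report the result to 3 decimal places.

-0.167

E[A] = -1.4,  E[B] = 3.4
E[AB] = -5.4
Cov(A,B) = E[AB] − E[A]E[B] = -5.4 − (-1.4)(3.4) = -0.64
Var(A) = 3.84,  Var(B) = 3.84
ρ = -0.64 / √(3.84·3.84) ≈ -0.167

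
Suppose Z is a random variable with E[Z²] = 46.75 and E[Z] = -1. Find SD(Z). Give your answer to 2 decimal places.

6.76

var(Z) = 46.75 − (-1)² = 45.75
SD(Z) = √45.75 ≈ 6.76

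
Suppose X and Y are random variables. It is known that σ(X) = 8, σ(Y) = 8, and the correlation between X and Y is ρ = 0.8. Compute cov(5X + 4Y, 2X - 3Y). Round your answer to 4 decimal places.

V(X) = (8)² = 64;  V(Y) = (8)² = 64
cov(X,Y) = ρ·σ(X)·σ(Y) = 0.8·8·8 = 51.2
cov(5X + 4Y, 2X - 3Y) = (5)(2)V(X) + (4)(-3)V(Y) + [(5)(-3) + (4)(2)]cov(X,Y)
= 10·64 + -12·64 + -7·51.2 = -486.4

-486.4000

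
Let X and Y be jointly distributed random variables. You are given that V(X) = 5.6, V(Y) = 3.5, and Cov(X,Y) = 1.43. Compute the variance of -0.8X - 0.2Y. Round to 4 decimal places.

V(-0.8X - 0.2Y) = (-0.8)²·V(X) + (-0.2)²·V(Y) + 2·(-0.8)·(-0.2)·Cov(X,Y)
= 0.64·5.6 + 0.04·3.5 + 0.32·1.43 = 4.1816

4.1816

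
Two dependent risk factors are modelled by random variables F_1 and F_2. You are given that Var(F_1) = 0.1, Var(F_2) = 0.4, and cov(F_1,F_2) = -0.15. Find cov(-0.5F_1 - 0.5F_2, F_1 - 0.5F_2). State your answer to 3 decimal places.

cov(-0.5F_1 - 0.5F_2, F_1 - 0.5F_2) = (-0.5)(1)Var(F_1) + (-0.5)(-0.5)Var(F_2) + [(-0.5)(-0.5) + (-0.5)(1)]cov(F_1,F_2)
= -0.5·0.1 + 0.25·0.4 + -0.25·-0.15 = 0.0875

0.088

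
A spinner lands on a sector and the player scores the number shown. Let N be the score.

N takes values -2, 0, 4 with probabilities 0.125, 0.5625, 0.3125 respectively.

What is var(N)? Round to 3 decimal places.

4.500

E[N] = (-2)(0.125) + (0)(0.5625) + (4)(0.3125) = 1
E[N²] = (-2)²(0.125) + (0)²(0.5625) + (4)²(0.3125) = 5.5
var(N) = E[N²] − (E[N])² = 5.5 − (1)² = 4.5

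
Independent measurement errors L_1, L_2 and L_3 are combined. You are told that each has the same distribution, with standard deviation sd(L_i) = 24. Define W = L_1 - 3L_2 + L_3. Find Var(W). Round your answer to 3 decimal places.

6336.000

Var(L_i) = (24)² = 576
By independence, Var(W) = (1)²Var(L_1) + (-3)²Var(L_2) + (1)²Var(L_3)
= (1)²·576 + (-3)²·576 + (1)²·576 = 6336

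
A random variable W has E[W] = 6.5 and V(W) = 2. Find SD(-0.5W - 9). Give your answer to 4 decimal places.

0.7071

V(-0.5W - 9) = (-0.5)²·2 = 0.5
SD(-0.5W - 9) = √0.5 ≈ 0.7071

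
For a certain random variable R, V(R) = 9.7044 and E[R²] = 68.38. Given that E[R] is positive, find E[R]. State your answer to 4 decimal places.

(E[R])² = E[R²] − V(R) = 68.38 − 9.7044 = 58.6756
E[R] = √58.6756 = 7.66

7.6600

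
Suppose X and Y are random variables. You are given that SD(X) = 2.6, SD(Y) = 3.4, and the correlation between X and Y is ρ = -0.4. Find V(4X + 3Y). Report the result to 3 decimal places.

V(X) = (2.6)² = 6.76;  V(Y) = (3.4)² = 11.56
Cov(X,Y) = ρ·SD(X)·SD(Y) = -0.4·2.6·3.4 = -3.536
V(4X + 3Y) = (4)²·V(X) + (3)²·V(Y) + 2·(4)·(3)·Cov(X,Y)
= 16·6.76 + 9·11.56 + 24·-3.536 = 127.336

127.336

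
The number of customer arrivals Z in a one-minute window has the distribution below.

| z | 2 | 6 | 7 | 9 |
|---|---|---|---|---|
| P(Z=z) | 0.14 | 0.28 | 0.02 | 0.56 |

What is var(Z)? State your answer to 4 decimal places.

E[Z] = (2)(0.14) + (6)(0.28) + (7)(0.02) + (9)(0.56) = 7.14
E[Z²] = (2)²(0.14) + (6)²(0.28) + (7)²(0.02) + (9)²(0.56) = 56.98
var(Z) = E[Z²] − (E[Z])² = 56.98 − (7.14)² = 6.0004

6.0004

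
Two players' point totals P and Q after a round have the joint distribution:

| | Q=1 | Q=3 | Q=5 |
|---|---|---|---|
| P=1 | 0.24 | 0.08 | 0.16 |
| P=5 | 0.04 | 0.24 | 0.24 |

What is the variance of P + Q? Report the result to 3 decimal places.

8.858

E[P] = 3.08,  E[Q] = 3.24,  E[PQ] = 11.08
Var(P) = 13.48 − (3.08)² = 3.9936;  Var(Q) = 13.16 − (3.24)² = 2.6624
cov(P,Q) = 11.08 − (3.08)(3.24) = 1.1008
Var(P + Q) = (1)²·3.9936 + (1)²·2.6624 + 2·(1)·(1)·1.1008 = 8.8576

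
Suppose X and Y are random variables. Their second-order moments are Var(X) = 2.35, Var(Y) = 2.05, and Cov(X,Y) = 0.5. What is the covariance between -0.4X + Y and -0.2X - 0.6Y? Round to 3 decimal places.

-1.022

Cov(-0.4X + Y, -0.2X - 0.6Y) = (-0.4)(-0.2)Var(X) + (1)(-0.6)Var(Y) + [(-0.4)(-0.6) + (1)(-0.2)]Cov(X,Y)
= 0.08·2.35 + -0.6·2.05 + 0.04·0.5 = -1.022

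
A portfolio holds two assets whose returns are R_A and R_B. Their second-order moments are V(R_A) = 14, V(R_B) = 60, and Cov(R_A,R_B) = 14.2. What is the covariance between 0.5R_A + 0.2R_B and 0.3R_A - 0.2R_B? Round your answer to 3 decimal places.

Cov(0.5R_A + 0.2R_B, 0.3R_A - 0.2R_B) = (0.5)(0.3)V(R_A) + (0.2)(-0.2)V(R_B) + [(0.5)(-0.2) + (0.2)(0.3)]Cov(R_A,R_B)
= 0.15·14 + -0.04·60 + -0.04·14.2 = -0.868

-0.868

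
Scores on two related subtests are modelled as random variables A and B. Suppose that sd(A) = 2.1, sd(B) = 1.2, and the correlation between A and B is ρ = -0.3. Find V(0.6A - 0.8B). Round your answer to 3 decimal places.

3.235

V(A) = (2.1)² = 4.41;  V(B) = (1.2)² = 1.44
cov(A,B) = ρ·sd(A)·sd(B) = -0.3·2.1·1.2 = -0.756
V(0.6A - 0.8B) = (0.6)²·V(A) + (-0.8)²·V(B) + 2·(0.6)·(-0.8)·cov(A,B)
= 0.36·4.41 + 0.64·1.44 + -0.96·-0.756 = 3.23496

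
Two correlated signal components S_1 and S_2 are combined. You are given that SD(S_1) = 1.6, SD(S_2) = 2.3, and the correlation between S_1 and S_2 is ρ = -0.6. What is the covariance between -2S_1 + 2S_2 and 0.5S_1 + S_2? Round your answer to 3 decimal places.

10.228

Var(S_1) = (1.6)² = 2.56;  Var(S_2) = (2.3)² = 5.29
Cov(S_1,S_2) = ρ·SD(S_1)·SD(S_2) = -0.6·1.6·2.3 = -2.208
Cov(-2S_1 + 2S_2, 0.5S_1 + S_2) = (-2)(0.5)Var(S_1) + (2)(1)Var(S_2) + [(-2)(1) + (2)(0.5)]Cov(S_1,S_2)
= -1·2.56 + 2·5.29 + -1·-2.208 = 10.228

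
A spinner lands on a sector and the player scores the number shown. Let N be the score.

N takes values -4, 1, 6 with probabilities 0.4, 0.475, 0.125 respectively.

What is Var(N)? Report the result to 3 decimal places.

E[N] = (-4)(0.4) + (1)(0.475) + (6)(0.125) = -0.375
E[N²] = (-4)²(0.4) + (1)²(0.475) + (6)²(0.125) = 11.375
Var(N) = E[N²] − (E[N])² = 11.375 − (-0.375)² = 11.234375

11.234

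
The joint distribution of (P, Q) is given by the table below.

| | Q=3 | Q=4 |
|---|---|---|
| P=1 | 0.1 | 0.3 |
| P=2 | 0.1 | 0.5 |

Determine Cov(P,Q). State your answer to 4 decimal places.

0.0200

E[P] = 1.6,  E[Q] = 3.8
E[PQ] = 6.1
Cov(P,Q) = E[PQ] − E[P]E[Q] = 6.1 − (1.6)(3.8) = 0.02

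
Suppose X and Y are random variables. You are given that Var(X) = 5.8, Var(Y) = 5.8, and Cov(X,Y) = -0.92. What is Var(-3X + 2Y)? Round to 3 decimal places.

Var(-3X + 2Y) = (-3)²·Var(X) + (2)²·Var(Y) + 2·(-3)·(2)·Cov(X,Y)
= 9·5.8 + 4·5.8 + -12·-0.92 = 86.44

86.440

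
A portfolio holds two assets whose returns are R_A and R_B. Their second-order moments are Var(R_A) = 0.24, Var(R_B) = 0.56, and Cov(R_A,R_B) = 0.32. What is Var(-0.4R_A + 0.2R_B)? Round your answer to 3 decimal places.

Var(-0.4R_A + 0.2R_B) = (-0.4)²·Var(R_A) + (0.2)²·Var(R_B) + 2·(-0.4)·(0.2)·Cov(R_A,R_B)
= 0.16·0.24 + 0.04·0.56 + -0.16·0.32 = 0.0096

0.010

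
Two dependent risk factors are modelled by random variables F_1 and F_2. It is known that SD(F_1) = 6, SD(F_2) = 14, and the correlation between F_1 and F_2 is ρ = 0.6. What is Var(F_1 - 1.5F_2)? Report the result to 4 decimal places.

Var(F_1) = (6)² = 36;  Var(F_2) = (14)² = 196
Cov(F_1,F_2) = ρ·SD(F_1)·SD(F_2) = 0.6·6·14 = 50.4
Var(F_1 - 1.5F_2) = (1)²·Var(F_1) + (-1.5)²·Var(F_2) + 2·(1)·(-1.5)·Cov(F_1,F_2)
= 1·36 + 2.25·196 + -3·50.4 = 325.8

325.8000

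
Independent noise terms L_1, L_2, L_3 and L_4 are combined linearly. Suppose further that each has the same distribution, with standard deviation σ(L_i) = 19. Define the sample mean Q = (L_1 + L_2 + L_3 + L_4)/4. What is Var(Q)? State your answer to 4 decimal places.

90.2500

Var(L_i) = (19)² = 361
By independence, Var(Q) = (0.25)²Var(L_1) + (0.25)²Var(L_2) + (0.25)²Var(L_3) + (0.25)²Var(L_4)
= (0.25)²·361 + (0.25)²·361 + (0.25)²·361 + (0.25)²·361 = 90.25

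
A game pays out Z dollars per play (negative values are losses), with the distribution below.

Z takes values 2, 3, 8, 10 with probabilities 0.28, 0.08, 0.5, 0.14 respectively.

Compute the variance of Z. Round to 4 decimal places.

9.4000

E[Z] = (2)(0.28) + (3)(0.08) + (8)(0.5) + (10)(0.14) = 6.2
E[Z²] = (2)²(0.28) + (3)²(0.08) + (8)²(0.5) + (10)²(0.14) = 47.84
var(Z) = E[Z²] − (E[Z])² = 47.84 − (6.2)² = 9.4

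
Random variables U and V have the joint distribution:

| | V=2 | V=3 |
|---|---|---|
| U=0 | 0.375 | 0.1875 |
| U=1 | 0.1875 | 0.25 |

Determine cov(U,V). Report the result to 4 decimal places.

0.0586

E[U] = 0.4375,  E[V] = 2.4375
E[UV] = 1.125
cov(U,V) = E[UV] − E[U]E[V] = 1.125 − (0.4375)(2.4375) = 0.05859375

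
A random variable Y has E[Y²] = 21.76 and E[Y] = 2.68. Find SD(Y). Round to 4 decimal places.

3.8181

Var(Y) = 21.76 − (2.68)² = 14.5776
SD(Y) = √14.5776 ≈ 3.8181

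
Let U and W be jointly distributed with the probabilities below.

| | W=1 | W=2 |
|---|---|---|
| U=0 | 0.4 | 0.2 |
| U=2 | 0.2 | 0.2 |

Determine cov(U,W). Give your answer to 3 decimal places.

0.080

E[U] = 0.8,  E[W] = 1.4
E[UW] = 1.2
cov(U,W) = E[UW] − E[U]E[W] = 1.2 − (0.8)(1.4) = 0.08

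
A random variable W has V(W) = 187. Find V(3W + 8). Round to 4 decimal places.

1683.0000

V(3W + 8) = (3)²·V(W) = 9·187 = 1683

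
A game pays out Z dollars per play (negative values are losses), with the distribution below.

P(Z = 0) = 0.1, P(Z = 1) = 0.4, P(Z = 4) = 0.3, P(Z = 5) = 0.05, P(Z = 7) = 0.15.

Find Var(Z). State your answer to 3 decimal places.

E[Z] = (0)(0.1) + (1)(0.4) + (4)(0.3) + (5)(0.05) + (7)(0.15) = 2.9
E[Z²] = (0)²(0.1) + (1)²(0.4) + (4)²(0.3) + (5)²(0.05) + (7)²(0.15) = 13.8
Var(Z) = E[Z²] − (E[Z])² = 13.8 − (2.9)² = 5.39

5.390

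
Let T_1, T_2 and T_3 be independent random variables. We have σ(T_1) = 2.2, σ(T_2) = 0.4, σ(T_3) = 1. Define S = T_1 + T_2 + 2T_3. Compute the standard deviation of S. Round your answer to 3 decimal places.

Var(T_1) = 4.84, Var(T_2) = 0.16, Var(T_3) = 1
By independence, Var(S) = (1)²Var(T_1) + (1)²Var(T_2) + (2)²Var(T_3)
= (1)²·4.84 + (1)²·0.16 + (2)²·1 = 9
σ(S) = √9 ≈ 3.000

3.000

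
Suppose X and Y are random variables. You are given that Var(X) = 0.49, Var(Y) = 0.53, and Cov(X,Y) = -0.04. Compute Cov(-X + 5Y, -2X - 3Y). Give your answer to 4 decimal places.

Cov(-X + 5Y, -2X - 3Y) = (-1)(-2)Var(X) + (5)(-3)Var(Y) + [(-1)(-3) + (5)(-2)]Cov(X,Y)
= 2·0.49 + -15·0.53 + -7·-0.04 = -6.69

-6.6900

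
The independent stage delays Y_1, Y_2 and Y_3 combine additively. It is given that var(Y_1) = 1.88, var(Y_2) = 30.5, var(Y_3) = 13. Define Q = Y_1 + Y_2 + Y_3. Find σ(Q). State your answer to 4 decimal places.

6.7365

By independence, var(Q) = (1)²var(Y_1) + (1)²var(Y_2) + (1)²var(Y_3)
= (1)²·1.88 + (1)²·30.5 + (1)²·13 = 45.38
σ(Q) = √45.38 ≈ 6.7365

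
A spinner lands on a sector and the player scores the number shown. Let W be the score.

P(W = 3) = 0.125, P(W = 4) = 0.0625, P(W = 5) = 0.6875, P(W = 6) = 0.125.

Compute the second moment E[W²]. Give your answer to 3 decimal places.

23.813

E[W²] = (3)²(0.125) + (4)²(0.0625) + (5)²(0.6875) + (6)²(0.125) = 23.8125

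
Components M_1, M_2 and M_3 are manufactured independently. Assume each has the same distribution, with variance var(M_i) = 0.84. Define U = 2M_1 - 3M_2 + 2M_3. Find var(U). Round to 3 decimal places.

By independence, var(U) = (2)²var(M_1) + (-3)²var(M_2) + (2)²var(M_3)
= (2)²·0.84 + (-3)²·0.84 + (2)²·0.84 = 14.28

14.280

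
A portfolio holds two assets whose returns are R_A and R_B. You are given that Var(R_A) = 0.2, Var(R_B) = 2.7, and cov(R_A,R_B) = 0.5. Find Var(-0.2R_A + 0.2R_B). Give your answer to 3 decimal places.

0.076

Var(-0.2R_A + 0.2R_B) = (-0.2)²·Var(R_A) + (0.2)²·Var(R_B) + 2·(-0.2)·(0.2)·cov(R_A,R_B)
= 0.04·0.2 + 0.04·2.7 + -0.08·0.5 = 0.076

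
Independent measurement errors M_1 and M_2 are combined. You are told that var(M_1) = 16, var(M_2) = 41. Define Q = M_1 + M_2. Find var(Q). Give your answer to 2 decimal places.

By independence, var(Q) = (1)²var(M_1) + (1)²var(M_2)
= (1)²·16 + (1)²·41 = 57

57.00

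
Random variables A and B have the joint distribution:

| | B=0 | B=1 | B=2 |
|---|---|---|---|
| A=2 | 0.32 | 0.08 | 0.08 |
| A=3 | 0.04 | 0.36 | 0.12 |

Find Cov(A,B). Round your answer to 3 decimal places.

0.163

E[A] = 2.52,  E[B] = 0.84
E[AB] = 2.28
Cov(A,B) = E[AB] − E[A]E[B] = 2.28 − (2.52)(0.84) = 0.1632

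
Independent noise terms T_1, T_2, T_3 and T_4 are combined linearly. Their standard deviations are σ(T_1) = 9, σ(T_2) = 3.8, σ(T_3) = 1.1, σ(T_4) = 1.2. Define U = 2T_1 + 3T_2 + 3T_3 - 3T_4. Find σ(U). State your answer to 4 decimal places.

21.8589

var(T_1) = 81, var(T_2) = 14.44, var(T_3) = 1.21, var(T_4) = 1.44
By independence, var(U) = (2)²var(T_1) + (3)²var(T_2) + (3)²var(T_3) + (-3)²var(T_4)
= (2)²·81 + (3)²·14.44 + (3)²·1.21 + (-3)²·1.44 = 477.81
σ(U) = √477.81 ≈ 21.8589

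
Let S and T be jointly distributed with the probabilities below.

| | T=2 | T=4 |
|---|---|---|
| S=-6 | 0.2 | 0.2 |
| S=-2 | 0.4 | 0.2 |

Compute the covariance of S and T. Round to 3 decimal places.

E[S] = -3.6,  E[T] = 2.8
E[ST] = -10.4
Cov(S,T) = E[ST] − E[S]E[T] = -10.4 − (-3.6)(2.8) = -0.32

-0.320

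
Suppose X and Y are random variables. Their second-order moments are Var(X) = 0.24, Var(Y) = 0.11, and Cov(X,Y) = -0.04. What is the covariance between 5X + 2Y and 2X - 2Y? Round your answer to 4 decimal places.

Cov(5X + 2Y, 2X - 2Y) = (5)(2)Var(X) + (2)(-2)Var(Y) + [(5)(-2) + (2)(2)]Cov(X,Y)
= 10·0.24 + -4·0.11 + -6·-0.04 = 2.2

2.2000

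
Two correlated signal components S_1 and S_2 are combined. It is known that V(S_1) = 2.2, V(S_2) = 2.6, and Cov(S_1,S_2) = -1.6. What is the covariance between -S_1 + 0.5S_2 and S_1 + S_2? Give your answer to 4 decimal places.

-0.1000

Cov(-S_1 + 0.5S_2, S_1 + S_2) = (-1)(1)V(S_1) + (0.5)(1)V(S_2) + [(-1)(1) + (0.5)(1)]Cov(S_1,S_2)
= -1·2.2 + 0.5·2.6 + -0.5·-1.6 = -0.1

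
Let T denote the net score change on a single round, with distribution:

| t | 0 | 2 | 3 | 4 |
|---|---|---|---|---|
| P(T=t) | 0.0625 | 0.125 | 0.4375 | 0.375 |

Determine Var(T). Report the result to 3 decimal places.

1.059

E[T] = (0)(0.0625) + (2)(0.125) + (3)(0.4375) + (4)(0.375) = 3.0625
E[T²] = (0)²(0.0625) + (2)²(0.125) + (3)²(0.4375) + (4)²(0.375) = 10.4375
Var(T) = E[T²] − (E[T])² = 10.4375 − (3.0625)² = 1.05859375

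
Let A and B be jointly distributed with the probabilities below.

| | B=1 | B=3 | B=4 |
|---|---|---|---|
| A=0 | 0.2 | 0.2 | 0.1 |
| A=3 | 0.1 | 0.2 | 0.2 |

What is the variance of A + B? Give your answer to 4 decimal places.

E[A] = 1.5,  E[B] = 2.7,  E[AB] = 4.5
Var(A) = 4.5 − (1.5)² = 2.25;  Var(B) = 8.7 − (2.7)² = 1.41
cov(A,B) = 4.5 − (1.5)(2.7) = 0.45
Var(A + B) = (1)²·2.25 + (1)²·1.41 + 2·(1)·(1)·0.45 = 4.56

4.5600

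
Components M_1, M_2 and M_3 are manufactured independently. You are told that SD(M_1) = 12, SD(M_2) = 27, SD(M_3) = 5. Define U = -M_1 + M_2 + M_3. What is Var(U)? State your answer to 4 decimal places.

898.0000

Var(M_1) = 144, Var(M_2) = 729, Var(M_3) = 25
By independence, Var(U) = (-1)²Var(M_1) + (1)²Var(M_2) + (1)²Var(M_3)
= (-1)²·144 + (1)²·729 + (1)²·25 = 898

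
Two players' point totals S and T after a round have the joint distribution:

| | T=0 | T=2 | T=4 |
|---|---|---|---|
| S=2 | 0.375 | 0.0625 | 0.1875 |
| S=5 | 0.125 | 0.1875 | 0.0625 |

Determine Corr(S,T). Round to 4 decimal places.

E[S] = 3.125,  E[T] = 1.5
E[ST] = 4.875
Cov(S,T) = E[ST] − E[S]E[T] = 4.875 − (3.125)(1.5) = 0.1875
var(S) = 2.109375,  var(T) = 2.75
ρ = 0.1875 / √(2.109375·2.75) ≈ 0.0778

0.0778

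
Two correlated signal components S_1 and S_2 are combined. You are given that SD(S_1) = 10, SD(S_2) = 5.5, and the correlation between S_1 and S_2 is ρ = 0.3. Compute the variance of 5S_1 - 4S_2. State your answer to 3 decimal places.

Var(S_1) = (10)² = 100;  Var(S_2) = (5.5)² = 30.25
Cov(S_1,S_2) = ρ·SD(S_1)·SD(S_2) = 0.3·10·5.5 = 16.5
Var(5S_1 - 4S_2) = (5)²·Var(S_1) + (-4)²·Var(S_2) + 2·(5)·(-4)·Cov(S_1,S_2)
= 25·100 + 16·30.25 + -40·16.5 = 2324

2324.000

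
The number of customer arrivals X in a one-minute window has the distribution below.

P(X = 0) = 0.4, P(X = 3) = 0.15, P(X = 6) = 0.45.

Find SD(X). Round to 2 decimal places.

2.76

E[X] = (0)(0.4) + (3)(0.15) + (6)(0.45) = 3.15
E[X²] = (0)²(0.4) + (3)²(0.15) + (6)²(0.45) = 17.55
Var(X) = E[X²] − (E[X])² = 17.55 − (3.15)² = 7.6275
SD(X) = √7.6275 ≈ 2.76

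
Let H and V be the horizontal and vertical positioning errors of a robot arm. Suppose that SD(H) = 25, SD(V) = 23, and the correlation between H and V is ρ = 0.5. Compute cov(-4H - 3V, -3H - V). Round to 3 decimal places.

12824.500

Var(H) = (25)² = 625;  Var(V) = (23)² = 529
cov(H,V) = ρ·SD(H)·SD(V) = 0.5·25·23 = 287.5
cov(-4H - 3V, -3H - V) = (-4)(-3)Var(H) + (-3)(-1)Var(V) + [(-4)(-1) + (-3)(-3)]cov(H,V)
= 12·625 + 3·529 + 13·287.5 = 12824.5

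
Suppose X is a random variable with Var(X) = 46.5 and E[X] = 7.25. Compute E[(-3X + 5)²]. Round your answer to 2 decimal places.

699.06

E[-3X + 5] = -3·7.25 + 5 = -16.75
Var(-3X + 5) = (-3)²·46.5 = 418.5
E[(-3X + 5)²] = Var((-3X + 5)) + (E[(-3X + 5)])² = 418.5 + (-16.75)² = 699.0625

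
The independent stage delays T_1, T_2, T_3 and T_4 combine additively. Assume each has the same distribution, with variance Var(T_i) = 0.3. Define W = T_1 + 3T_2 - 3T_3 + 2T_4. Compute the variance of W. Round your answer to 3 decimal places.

By independence, Var(W) = (1)²Var(T_1) + (3)²Var(T_2) + (-3)²Var(T_3) + (2)²Var(T_4)
= (1)²·0.3 + (3)²·0.3 + (-3)²·0.3 + (2)²·0.3 = 6.9

6.900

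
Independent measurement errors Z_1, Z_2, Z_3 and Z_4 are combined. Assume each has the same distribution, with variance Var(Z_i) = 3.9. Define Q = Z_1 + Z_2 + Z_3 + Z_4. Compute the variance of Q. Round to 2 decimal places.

By independence, Var(Q) = (1)²Var(Z_1) + (1)²Var(Z_2) + (1)²Var(Z_3) + (1)²Var(Z_4)
= (1)²·3.9 + (1)²·3.9 + (1)²·3.9 + (1)²·3.9 = 15.6

15.60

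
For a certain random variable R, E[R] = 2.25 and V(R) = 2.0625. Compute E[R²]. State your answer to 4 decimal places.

7.1250

E[R²] = V(R) + (E[R])² = 2.0625 + (2.25)² = 7.125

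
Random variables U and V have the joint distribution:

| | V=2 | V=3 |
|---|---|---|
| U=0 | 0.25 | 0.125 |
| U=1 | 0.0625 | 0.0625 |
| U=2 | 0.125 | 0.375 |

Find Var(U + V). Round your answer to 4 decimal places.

E[U] = 1.125,  E[V] = 2.5625,  E[UV] = 3.0625
Var(U) = 2.125 − (1.125)² = 0.859375;  Var(V) = 6.8125 − (2.5625)² = 0.24609375
cov(U,V) = 3.0625 − (1.125)(2.5625) = 0.1796875
Var(U + V) = (1)²·0.859375 + (1)²·0.24609375 + 2·(1)·(1)·0.1796875 = 1.46484375

1.4648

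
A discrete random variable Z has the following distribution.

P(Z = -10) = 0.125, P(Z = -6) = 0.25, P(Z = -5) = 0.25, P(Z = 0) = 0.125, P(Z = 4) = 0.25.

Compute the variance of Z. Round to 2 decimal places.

22.75

E[Z] = (-10)(0.125) + (-6)(0.25) + (-5)(0.25) + (0)(0.125) + (4)(0.25) = -3
E[Z²] = (-10)²(0.125) + (-6)²(0.25) + (-5)²(0.25) + (0)²(0.125) + (4)²(0.25) = 31.75
Var(Z) = E[Z²] − (E[Z])² = 31.75 − (-3)² = 22.75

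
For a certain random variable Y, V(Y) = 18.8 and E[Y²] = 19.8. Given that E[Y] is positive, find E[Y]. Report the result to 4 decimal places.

1.0000

(E[Y])² = E[Y²] − V(Y) = 19.8 − 18.8 = 1
E[Y] = √1 = 1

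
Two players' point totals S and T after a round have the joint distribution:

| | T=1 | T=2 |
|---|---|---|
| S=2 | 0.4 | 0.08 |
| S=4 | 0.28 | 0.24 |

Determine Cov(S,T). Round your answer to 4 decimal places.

0.1472

E[S] = 3.04,  E[T] = 1.32
E[ST] = 4.16
Cov(S,T) = E[ST] − E[S]E[T] = 4.16 − (3.04)(1.32) = 0.1472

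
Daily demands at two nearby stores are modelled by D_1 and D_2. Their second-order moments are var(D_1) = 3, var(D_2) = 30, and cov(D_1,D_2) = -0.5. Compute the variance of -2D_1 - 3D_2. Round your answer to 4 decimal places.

276.0000

var(-2D_1 - 3D_2) = (-2)²·var(D_1) + (-3)²·var(D_2) + 2·(-2)·(-3)·cov(D_1,D_2)
= 4·3 + 9·30 + 12·-0.5 = 276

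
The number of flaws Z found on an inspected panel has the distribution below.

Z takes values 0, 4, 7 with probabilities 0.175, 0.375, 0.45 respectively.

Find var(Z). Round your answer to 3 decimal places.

E[Z] = (0)(0.175) + (4)(0.375) + (7)(0.45) = 4.65
E[Z²] = (0)²(0.175) + (4)²(0.375) + (7)²(0.45) = 28.05
var(Z) = E[Z²] − (E[Z])² = 28.05 − (4.65)² = 6.4275

6.428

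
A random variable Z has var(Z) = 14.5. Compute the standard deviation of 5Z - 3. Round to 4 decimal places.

19.0394

var(5Z - 3) = (5)²·14.5 = 362.5
SD(5Z - 3) = √362.5 ≈ 19.0394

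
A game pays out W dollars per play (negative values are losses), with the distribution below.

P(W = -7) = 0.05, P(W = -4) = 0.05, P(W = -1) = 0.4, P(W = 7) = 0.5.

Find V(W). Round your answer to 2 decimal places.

E[W] = (-7)(0.05) + (-4)(0.05) + (-1)(0.4) + (7)(0.5) = 2.55
E[W²] = (-7)²(0.05) + (-4)²(0.05) + (-1)²(0.4) + (7)²(0.5) = 28.15
V(W) = E[W²] − (E[W])² = 28.15 − (2.55)² = 21.6475

21.65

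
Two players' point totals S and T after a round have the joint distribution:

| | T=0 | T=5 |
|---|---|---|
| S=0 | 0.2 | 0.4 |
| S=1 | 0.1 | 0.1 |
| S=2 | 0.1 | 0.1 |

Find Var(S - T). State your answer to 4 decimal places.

7.2400

E[S] = 0.6,  E[T] = 3,  E[ST] = 1.5
Var(S) = 1 − (0.6)² = 0.64;  Var(T) = 15 − (3)² = 6
cov(S,T) = 1.5 − (0.6)(3) = -0.3
Var(S - T) = (1)²·0.64 + (-1)²·6 + 2·(1)·(-1)·-0.3 = 7.24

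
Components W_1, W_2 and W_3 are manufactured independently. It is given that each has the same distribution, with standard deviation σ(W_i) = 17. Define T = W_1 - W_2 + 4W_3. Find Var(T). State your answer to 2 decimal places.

5202.00

Var(W_i) = (17)² = 289
By independence, Var(T) = (1)²Var(W_1) + (-1)²Var(W_2) + (4)²Var(W_3)
= (1)²·289 + (-1)²·289 + (4)²·289 = 5202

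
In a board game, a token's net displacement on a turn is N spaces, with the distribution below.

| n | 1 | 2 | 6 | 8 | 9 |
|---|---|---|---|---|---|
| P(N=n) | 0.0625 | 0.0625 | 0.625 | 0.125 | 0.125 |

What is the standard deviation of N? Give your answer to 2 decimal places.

E[N] = (1)(0.0625) + (2)(0.0625) + (6)(0.625) + (8)(0.125) + (9)(0.125) = 6.0625
E[N²] = (1)²(0.0625) + (2)²(0.0625) + (6)²(0.625) + (8)²(0.125) + (9)²(0.125) = 40.9375
var(N) = E[N²] − (E[N])² = 40.9375 − (6.0625)² = 4.18359375
SD(N) = √4.18359375 ≈ 2.05

2.05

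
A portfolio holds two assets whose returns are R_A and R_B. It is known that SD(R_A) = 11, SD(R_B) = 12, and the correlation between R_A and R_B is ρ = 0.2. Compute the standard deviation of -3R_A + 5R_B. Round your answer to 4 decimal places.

62.4260

V(R_A) = (11)² = 121;  V(R_B) = (12)² = 144
Cov(R_A,R_B) = ρ·SD(R_A)·SD(R_B) = 0.2·11·12 = 26.4
V(-3R_A + 5R_B) = (-3)²·V(R_A) + (5)²·V(R_B) + 2·(-3)·(5)·Cov(R_A,R_B)
= 9·121 + 25·144 + -30·26.4 = 3897
SD(-3R_A + 5R_B) = √3897 ≈ 62.4260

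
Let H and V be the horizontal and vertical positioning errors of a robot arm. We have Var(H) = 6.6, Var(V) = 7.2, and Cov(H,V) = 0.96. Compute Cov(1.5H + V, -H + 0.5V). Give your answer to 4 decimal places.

-6.5400

Cov(1.5H + V, -H + 0.5V) = (1.5)(-1)Var(H) + (1)(0.5)Var(V) + [(1.5)(0.5) + (1)(-1)]Cov(H,V)
= -1.5·6.6 + 0.5·7.2 + -0.25·0.96 = -6.54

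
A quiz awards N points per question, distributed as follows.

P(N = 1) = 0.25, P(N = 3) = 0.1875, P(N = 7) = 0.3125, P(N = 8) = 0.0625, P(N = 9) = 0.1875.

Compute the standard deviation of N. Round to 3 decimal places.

E[N] = (1)(0.25) + (3)(0.1875) + (7)(0.3125) + (8)(0.0625) + (9)(0.1875) = 5.1875
E[N²] = (1)²(0.25) + (3)²(0.1875) + (7)²(0.3125) + (8)²(0.0625) + (9)²(0.1875) = 36.4375
var(N) = E[N²] − (E[N])² = 36.4375 − (5.1875)² = 9.52734375
sd(N) = √9.52734375 ≈ 3.087

3.087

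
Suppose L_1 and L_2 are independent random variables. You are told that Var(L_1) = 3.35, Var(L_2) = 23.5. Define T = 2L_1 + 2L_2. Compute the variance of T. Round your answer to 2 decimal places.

107.40

By independence, Var(T) = (2)²Var(L_1) + (2)²Var(L_2)
= (2)²·3.35 + (2)²·23.5 = 107.4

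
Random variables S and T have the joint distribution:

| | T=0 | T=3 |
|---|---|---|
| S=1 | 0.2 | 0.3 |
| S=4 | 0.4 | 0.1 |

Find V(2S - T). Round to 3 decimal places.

14.760

E[S] = 2.5,  E[T] = 1.2,  E[ST] = 2.1
V(S) = 8.5 − (2.5)² = 2.25;  V(T) = 3.6 − (1.2)² = 2.16
cov(S,T) = 2.1 − (2.5)(1.2) = -0.9
V(2S - T) = (2)²·2.25 + (-1)²·2.16 + 2·(2)·(-1)·-0.9 = 14.76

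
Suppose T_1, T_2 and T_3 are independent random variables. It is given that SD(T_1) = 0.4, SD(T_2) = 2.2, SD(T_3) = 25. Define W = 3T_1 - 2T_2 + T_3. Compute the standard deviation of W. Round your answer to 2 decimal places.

V(T_1) = 0.16, V(T_2) = 4.84, V(T_3) = 625
By independence, V(W) = (3)²V(T_1) + (-2)²V(T_2) + (1)²V(T_3)
= (3)²·0.16 + (-2)²·4.84 + (1)²·625 = 645.8
SD(W) = √645.8 ≈ 25.41

25.41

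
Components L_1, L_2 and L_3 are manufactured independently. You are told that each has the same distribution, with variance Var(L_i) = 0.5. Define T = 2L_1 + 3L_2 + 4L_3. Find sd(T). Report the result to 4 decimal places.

By independence, Var(T) = (2)²Var(L_1) + (3)²Var(L_2) + (4)²Var(L_3)
= (2)²·0.5 + (3)²·0.5 + (4)²·0.5 = 14.5
sd(T) = √14.5 ≈ 3.8079

3.8079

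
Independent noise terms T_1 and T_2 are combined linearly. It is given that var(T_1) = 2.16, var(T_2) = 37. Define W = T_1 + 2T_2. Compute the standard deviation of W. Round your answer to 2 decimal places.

By independence, var(W) = (1)²var(T_1) + (2)²var(T_2)
= (1)²·2.16 + (2)²·37 = 150.16
SD(W) = √150.16 ≈ 12.25

12.25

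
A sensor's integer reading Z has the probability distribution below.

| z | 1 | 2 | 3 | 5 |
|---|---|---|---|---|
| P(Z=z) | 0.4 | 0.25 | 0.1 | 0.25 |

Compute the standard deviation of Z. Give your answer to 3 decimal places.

E[Z] = (1)(0.4) + (2)(0.25) + (3)(0.1) + (5)(0.25) = 2.45
E[Z²] = (1)²(0.4) + (2)²(0.25) + (3)²(0.1) + (5)²(0.25) = 8.55
var(Z) = E[Z²] − (E[Z])² = 8.55 − (2.45)² = 2.5475
σ(Z) = √2.5475 ≈ 1.596

1.596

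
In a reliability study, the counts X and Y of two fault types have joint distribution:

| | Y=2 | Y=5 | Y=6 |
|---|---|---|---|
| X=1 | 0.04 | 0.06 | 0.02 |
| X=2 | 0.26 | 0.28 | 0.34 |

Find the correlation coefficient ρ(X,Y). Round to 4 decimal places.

E[X] = 1.88,  E[Y] = 4.46
E[XY] = 8.42
Cov(X,Y) = E[XY] − E[X]E[Y] = 8.42 − (1.88)(4.46) = 0.0352
V(X) = 0.1056,  V(Y) = 2.7684
ρ = 0.0352 / √(0.1056·2.7684) ≈ 0.0651

0.0651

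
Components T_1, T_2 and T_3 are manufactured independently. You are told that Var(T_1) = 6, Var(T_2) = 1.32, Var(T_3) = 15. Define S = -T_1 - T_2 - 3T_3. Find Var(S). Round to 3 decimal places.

142.320

By independence, Var(S) = (-1)²Var(T_1) + (-1)²Var(T_2) + (-3)²Var(T_3)
= (-1)²·6 + (-1)²·1.32 + (-3)²·15 = 142.32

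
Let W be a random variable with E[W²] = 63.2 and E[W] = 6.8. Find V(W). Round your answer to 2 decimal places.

V(W) = 63.2 − (6.8)² = 16.96

16.96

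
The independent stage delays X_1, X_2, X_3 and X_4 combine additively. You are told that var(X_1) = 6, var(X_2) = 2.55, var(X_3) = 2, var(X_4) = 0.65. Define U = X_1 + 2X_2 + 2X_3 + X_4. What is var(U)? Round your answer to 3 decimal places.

24.850

By independence, var(U) = (1)²var(X_1) + (2)²var(X_2) + (2)²var(X_3) + (1)²var(X_4)
= (1)²·6 + (2)²·2.55 + (2)²·2 + (1)²·0.65 = 24.85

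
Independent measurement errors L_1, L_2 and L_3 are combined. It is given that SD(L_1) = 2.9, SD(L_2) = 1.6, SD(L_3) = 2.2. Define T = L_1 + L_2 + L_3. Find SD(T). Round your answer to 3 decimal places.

Var(L_1) = 8.41, Var(L_2) = 2.56, Var(L_3) = 4.84
By independence, Var(T) = (1)²Var(L_1) + (1)²Var(L_2) + (1)²Var(L_3)
= (1)²·8.41 + (1)²·2.56 + (1)²·4.84 = 15.81
SD(T) = √15.81 ≈ 3.976

3.976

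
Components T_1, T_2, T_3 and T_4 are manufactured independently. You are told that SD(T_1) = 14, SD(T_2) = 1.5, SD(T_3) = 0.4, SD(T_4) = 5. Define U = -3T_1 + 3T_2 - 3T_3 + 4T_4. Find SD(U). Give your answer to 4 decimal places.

46.7514

V(T_1) = 196, V(T_2) = 2.25, V(T_3) = 0.16, V(T_4) = 25
By independence, V(U) = (-3)²V(T_1) + (3)²V(T_2) + (-3)²V(T_3) + (4)²V(T_4)
= (-3)²·196 + (3)²·2.25 + (-3)²·0.16 + (4)²·25 = 2185.69
SD(U) = √2185.69 ≈ 46.7514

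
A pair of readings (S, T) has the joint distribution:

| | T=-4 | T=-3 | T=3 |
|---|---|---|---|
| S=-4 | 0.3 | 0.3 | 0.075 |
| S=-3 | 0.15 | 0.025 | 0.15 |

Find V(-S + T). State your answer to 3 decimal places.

7.044

E[S] = -3.675,  E[T] = -2.1,  E[ST] = 8.175
V(S) = 13.725 − (-3.675)² = 0.219375;  V(T) = 12.15 − (-2.1)² = 7.74
cov(S,T) = 8.175 − (-3.675)(-2.1) = 0.4575
V(-S + T) = (-1)²·0.219375 + (1)²·7.74 + 2·(-1)·(1)·0.4575 = 7.044375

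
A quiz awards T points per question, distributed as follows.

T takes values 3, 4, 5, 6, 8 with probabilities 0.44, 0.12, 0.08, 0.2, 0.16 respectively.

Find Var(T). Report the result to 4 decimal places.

3.4176

E[T] = (3)(0.44) + (4)(0.12) + (5)(0.08) + (6)(0.2) + (8)(0.16) = 4.68
E[T²] = (3)²(0.44) + (4)²(0.12) + (5)²(0.08) + (6)²(0.2) + (8)²(0.16) = 25.32
Var(T) = E[T²] − (E[T])² = 25.32 − (4.68)² = 3.4176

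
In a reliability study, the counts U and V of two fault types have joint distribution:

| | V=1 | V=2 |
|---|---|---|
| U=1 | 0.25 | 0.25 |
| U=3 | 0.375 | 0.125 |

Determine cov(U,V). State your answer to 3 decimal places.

E[U] = 2,  E[V] = 1.375
E[UV] = 2.625
cov(U,V) = E[UV] − E[U]E[V] = 2.625 − (2)(1.375) = -0.125

-0.125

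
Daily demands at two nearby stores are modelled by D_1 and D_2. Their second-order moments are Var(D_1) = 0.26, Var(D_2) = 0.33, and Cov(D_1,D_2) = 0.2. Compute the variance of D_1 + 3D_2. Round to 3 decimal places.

4.430

Var(D_1 + 3D_2) = (1)²·Var(D_1) + (3)²·Var(D_2) + 2·(1)·(3)·Cov(D_1,D_2)
= 1·0.26 + 9·0.33 + 6·0.2 = 4.43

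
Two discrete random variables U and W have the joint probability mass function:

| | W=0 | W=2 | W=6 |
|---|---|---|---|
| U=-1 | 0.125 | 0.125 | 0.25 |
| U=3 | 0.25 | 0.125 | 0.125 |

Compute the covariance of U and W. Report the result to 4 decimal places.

E[U] = 1,  E[W] = 2.75
E[UW] = 1.25
Cov(U,W) = E[UW] − E[U]E[W] = 1.25 − (1)(2.75) = -1.5

-1.5000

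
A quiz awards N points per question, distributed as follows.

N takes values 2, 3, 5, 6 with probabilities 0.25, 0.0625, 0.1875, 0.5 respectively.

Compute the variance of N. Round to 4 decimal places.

2.8594

E[N] = (2)(0.25) + (3)(0.0625) + (5)(0.1875) + (6)(0.5) = 4.625
E[N²] = (2)²(0.25) + (3)²(0.0625) + (5)²(0.1875) + (6)²(0.5) = 24.25
var(N) = E[N²] − (E[N])² = 24.25 − (4.625)² = 2.859375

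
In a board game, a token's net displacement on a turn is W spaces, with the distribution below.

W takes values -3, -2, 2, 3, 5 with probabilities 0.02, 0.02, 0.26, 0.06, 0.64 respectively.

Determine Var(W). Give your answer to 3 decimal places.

3.400

E[W] = (-3)(0.02) + (-2)(0.02) + (2)(0.26) + (3)(0.06) + (5)(0.64) = 3.8
E[W²] = (-3)²(0.02) + (-2)²(0.02) + (2)²(0.26) + (3)²(0.06) + (5)²(0.64) = 17.84
Var(W) = E[W²] − (E[W])² = 17.84 − (3.8)² = 3.4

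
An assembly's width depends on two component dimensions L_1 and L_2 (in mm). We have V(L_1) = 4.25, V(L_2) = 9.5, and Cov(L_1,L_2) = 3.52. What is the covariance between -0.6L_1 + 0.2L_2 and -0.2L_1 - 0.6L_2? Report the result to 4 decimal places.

0.4964

Cov(-0.6L_1 + 0.2L_2, -0.2L_1 - 0.6L_2) = (-0.6)(-0.2)V(L_1) + (0.2)(-0.6)V(L_2) + [(-0.6)(-0.6) + (0.2)(-0.2)]Cov(L_1,L_2)
= 0.12·4.25 + -0.12·9.5 + 0.32·3.52 = 0.4964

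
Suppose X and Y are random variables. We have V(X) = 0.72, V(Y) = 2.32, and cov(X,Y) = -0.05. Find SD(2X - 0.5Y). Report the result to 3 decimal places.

V(2X - 0.5Y) = (2)²·V(X) + (-0.5)²·V(Y) + 2·(2)·(-0.5)·cov(X,Y)
= 4·0.72 + 0.25·2.32 + -2·-0.05 = 3.56
SD(2X - 0.5Y) = √3.56 ≈ 1.887

1.887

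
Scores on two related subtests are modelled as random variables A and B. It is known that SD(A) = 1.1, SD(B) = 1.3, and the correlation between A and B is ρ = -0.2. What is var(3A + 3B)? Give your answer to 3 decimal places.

20.952

var(A) = (1.1)² = 1.21;  var(B) = (1.3)² = 1.69
Cov(A,B) = ρ·SD(A)·SD(B) = -0.2·1.1·1.3 = -0.286
var(3A + 3B) = (3)²·var(A) + (3)²·var(B) + 2·(3)·(3)·Cov(A,B)
= 9·1.21 + 9·1.69 + 18·-0.286 = 20.952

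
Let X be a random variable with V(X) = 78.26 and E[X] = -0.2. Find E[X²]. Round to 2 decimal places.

E[X²] = V(X) + (E[X])² = 78.26 + (-0.2)² = 78.3

78.30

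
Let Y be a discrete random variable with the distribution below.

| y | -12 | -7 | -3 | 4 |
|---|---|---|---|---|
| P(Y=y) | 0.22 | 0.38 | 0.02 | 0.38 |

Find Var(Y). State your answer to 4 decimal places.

E[Y] = (-12)(0.22) + (-7)(0.38) + (-3)(0.02) + (4)(0.38) = -3.84
E[Y²] = (-12)²(0.22) + (-7)²(0.38) + (-3)²(0.02) + (4)²(0.38) = 56.56
Var(Y) = E[Y²] − (E[Y])² = 56.56 − (-3.84)² = 41.8144

41.8144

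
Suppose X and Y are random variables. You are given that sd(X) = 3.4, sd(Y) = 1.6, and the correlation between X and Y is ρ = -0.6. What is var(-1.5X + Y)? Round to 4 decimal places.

38.3620

var(X) = (3.4)² = 11.56;  var(Y) = (1.6)² = 2.56
Cov(X,Y) = ρ·sd(X)·sd(Y) = -0.6·3.4·1.6 = -3.264
var(-1.5X + Y) = (-1.5)²·var(X) + (1)²·var(Y) + 2·(-1.5)·(1)·Cov(X,Y)
= 2.25·11.56 + 1·2.56 + -3·-3.264 = 38.362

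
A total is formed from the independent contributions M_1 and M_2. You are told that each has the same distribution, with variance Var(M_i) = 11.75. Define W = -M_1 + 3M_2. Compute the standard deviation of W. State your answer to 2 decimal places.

10.84

By independence, Var(W) = (-1)²Var(M_1) + (3)²Var(M_2)
= (-1)²·11.75 + (3)²·11.75 = 117.5
SD(W) = √117.5 ≈ 10.84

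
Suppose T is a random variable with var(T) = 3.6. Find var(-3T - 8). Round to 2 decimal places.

var(-3T - 8) = (-3)²·var(T) = 9·3.6 = 32.4

32.40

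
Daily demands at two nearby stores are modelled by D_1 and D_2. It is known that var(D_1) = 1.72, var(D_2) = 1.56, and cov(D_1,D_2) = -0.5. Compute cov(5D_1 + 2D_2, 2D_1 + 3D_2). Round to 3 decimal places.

17.060

cov(5D_1 + 2D_2, 2D_1 + 3D_2) = (5)(2)var(D_1) + (2)(3)var(D_2) + [(5)(3) + (2)(2)]cov(D_1,D_2)
= 10·1.72 + 6·1.56 + 19·-0.5 = 17.06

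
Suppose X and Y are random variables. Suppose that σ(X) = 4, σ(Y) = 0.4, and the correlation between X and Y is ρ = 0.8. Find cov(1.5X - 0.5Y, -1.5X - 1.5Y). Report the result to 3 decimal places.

V(X) = (4)² = 16;  V(Y) = (0.4)² = 0.16
cov(X,Y) = ρ·σ(X)·σ(Y) = 0.8·4·0.4 = 1.28
cov(1.5X - 0.5Y, -1.5X - 1.5Y) = (1.5)(-1.5)V(X) + (-0.5)(-1.5)V(Y) + [(1.5)(-1.5) + (-0.5)(-1.5)]cov(X,Y)
= -2.25·16 + 0.75·0.16 + -1.5·1.28 = -37.8

-37.800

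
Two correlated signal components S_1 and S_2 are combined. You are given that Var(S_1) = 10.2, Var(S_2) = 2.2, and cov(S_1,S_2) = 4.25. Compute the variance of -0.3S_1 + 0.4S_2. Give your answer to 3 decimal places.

Var(-0.3S_1 + 0.4S_2) = (-0.3)²·Var(S_1) + (0.4)²·Var(S_2) + 2·(-0.3)·(0.4)·cov(S_1,S_2)
= 0.09·10.2 + 0.16·2.2 + -0.24·4.25 = 0.25

0.250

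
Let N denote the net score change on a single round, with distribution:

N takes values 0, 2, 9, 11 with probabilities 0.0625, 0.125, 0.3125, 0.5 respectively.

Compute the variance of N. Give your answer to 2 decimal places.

E[N] = (0)(0.0625) + (2)(0.125) + (9)(0.3125) + (11)(0.5) = 8.5625
E[N²] = (0)²(0.0625) + (2)²(0.125) + (9)²(0.3125) + (11)²(0.5) = 86.3125
Var(N) = E[N²] − (E[N])² = 86.3125 − (8.5625)² = 12.99609375

13.00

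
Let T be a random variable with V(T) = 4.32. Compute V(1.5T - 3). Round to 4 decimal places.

V(1.5T - 3) = (1.5)²·V(T) = 2.25·4.32 = 9.72

9.7200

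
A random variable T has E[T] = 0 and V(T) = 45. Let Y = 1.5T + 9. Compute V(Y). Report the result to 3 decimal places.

101.250

V(1.5T + 9) = (1.5)²·V(T) = 2.25·45 = 101.25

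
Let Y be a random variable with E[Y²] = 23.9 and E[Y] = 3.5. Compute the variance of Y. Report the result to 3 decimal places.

Var(Y) = 23.9 − (3.5)² = 11.65

11.650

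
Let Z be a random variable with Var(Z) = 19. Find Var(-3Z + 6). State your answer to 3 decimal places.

Var(-3Z + 6) = (-3)²·Var(Z) = 9·19 = 171

171.000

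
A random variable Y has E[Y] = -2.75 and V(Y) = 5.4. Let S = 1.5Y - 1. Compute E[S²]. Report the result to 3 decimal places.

E[1.5Y - 1] = 1.5·-2.75 − 1 = -5.125
V(1.5Y - 1) = (1.5)²·5.4 = 12.15
E[S²] = V(S) + (E[S])² = 12.15 + (-5.125)² = 38.415625

38.416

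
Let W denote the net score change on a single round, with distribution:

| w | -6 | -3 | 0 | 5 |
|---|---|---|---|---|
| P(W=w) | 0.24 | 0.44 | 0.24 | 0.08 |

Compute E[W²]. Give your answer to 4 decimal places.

E[W²] = (-6)²(0.24) + (-3)²(0.44) + (0)²(0.24) + (5)²(0.08) = 14.6

14.6000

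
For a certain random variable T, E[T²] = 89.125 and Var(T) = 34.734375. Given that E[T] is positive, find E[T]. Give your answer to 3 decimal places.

(E[T])² = E[T²] − Var(T) = 89.125 − 34.734375 = 54.390625
E[T] = √54.390625 = 7.375

7.375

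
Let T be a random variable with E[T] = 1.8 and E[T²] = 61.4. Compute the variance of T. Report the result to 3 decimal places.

Var(T) = 61.4 − (1.8)² = 58.16

58.160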